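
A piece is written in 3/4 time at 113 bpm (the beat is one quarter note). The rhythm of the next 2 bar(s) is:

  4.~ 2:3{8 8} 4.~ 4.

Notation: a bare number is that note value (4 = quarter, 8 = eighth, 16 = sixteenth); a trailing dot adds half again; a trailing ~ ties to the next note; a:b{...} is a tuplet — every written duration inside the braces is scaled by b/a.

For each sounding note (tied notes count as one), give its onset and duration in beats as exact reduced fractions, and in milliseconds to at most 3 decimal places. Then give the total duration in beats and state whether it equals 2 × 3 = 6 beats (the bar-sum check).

1) 0.0ms=0b +1194.69ms=9/4b
2) 1194.69ms=9/4b +398.23ms=3/4b
3) 1592.92ms=3b +1592.92ms=3b
Σ=6b of 6 (113bpm 3/4) — PASS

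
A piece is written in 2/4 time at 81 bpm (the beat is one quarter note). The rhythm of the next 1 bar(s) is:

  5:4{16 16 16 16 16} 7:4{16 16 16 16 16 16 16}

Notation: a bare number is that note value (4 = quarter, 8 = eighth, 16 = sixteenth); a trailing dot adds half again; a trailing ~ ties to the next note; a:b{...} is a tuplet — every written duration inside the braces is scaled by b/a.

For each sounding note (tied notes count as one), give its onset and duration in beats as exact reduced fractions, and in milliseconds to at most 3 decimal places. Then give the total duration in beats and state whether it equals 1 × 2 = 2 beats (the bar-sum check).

1) 0.0ms=0b +148.148ms=1/5b
2) 148.148ms=1/5b +148.148ms=1/5b
3) 296.296ms=2/5b +148.148ms=1/5b
4) 444.444ms=3/5b +148.148ms=1/5b
5) 592.593ms=4/5b +148.148ms=1/5b
6) 740.741ms=1b +105.82ms=1/7b
7) 846.561ms=8/7b +105.82ms=1/7b
8) 952.381ms=9/7b +105.82ms=1/7b
9) 1058.201ms=10/7b +105.82ms=1/7b
10) 1164.021ms=11/7b +105.82ms=1/7b
11) 1269.841ms=12/7b +105.82ms=1/7b
12) 1375.661ms=13/7b +105.82ms=1/7b
Σ=2b of 2 (81bpm 2/4) — PASS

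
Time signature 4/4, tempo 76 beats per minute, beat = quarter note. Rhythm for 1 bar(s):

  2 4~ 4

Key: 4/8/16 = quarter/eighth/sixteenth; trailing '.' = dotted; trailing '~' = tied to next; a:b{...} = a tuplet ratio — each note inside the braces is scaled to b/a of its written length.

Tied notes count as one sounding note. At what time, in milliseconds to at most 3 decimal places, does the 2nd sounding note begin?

1. 0.0ms @ 0 + 1578.947ms (2)
2. 1578.947ms @ 2 + 1578.947ms (2)

note 2 onset = 2b = 1578.947ms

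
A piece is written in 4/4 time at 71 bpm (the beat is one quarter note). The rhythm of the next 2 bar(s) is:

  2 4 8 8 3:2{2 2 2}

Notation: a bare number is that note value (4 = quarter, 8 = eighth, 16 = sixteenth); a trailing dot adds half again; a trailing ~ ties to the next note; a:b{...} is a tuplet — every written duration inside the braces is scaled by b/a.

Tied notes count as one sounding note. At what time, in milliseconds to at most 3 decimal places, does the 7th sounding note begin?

1. 0.0ms @ 0 + 1690.141ms (2)
2. 1690.141ms @ 2 + 845.07ms (1)
3. 2535.211ms @ 3 + 422.535ms (1/2)
4. 2957.746ms @ 7/2 + 422.535ms (1/2)
5. 3380.282ms @ 4 + 1126.761ms (4/3)
6. 4507.042ms @ 16/3 + 1126.761ms (4/3)
7. 5633.803ms @ 20/3 + 1126.761ms (4/3)

note 7 onset = 20/3b = 5633.803ms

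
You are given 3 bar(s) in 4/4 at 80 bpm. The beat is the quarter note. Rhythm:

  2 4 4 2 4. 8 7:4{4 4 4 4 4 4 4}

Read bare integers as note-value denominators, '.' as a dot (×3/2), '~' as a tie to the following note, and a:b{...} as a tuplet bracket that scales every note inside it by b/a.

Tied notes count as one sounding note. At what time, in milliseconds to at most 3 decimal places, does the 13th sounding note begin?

note 13 onset = 80/7b = 8571.429ms

1. 0.0ms @ 0 + 1500.0ms (2)
2. 1500.0ms @ 2 + 750.0ms (1)
3. 2250.0ms @ 3 + 750.0ms (1)
4. 3000.0ms @ 4 + 1500.0ms (2)
5. 4500.0ms @ 6 + 1125.0ms (3/2)
6. 5625.0ms @ 15/2 + 375.0ms (1/2)
7. 6000.0ms @ 8 + 428.571ms (4/7)
8. 6428.571ms @ 60/7 + 428.571ms (4/7)
9. 6857.143ms @ 64/7 + 428.571ms (4/7)
10. 7285.714ms @ 68/7 + 428.571ms (4/7)
11. 7714.286ms @ 72/7 + 428.571ms (4/7)
12. 8142.857ms @ 76/7 + 428.571ms (4/7)
13. 8571.429ms @ 80/7 + 428.571ms (4/7)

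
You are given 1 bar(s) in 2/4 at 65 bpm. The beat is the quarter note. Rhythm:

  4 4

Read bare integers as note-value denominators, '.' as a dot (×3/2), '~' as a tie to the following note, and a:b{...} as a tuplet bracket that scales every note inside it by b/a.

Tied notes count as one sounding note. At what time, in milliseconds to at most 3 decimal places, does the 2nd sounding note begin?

note 2 onset = 1b = 923.077ms

1. 0.0ms @ 0 + 923.077ms (1)
2. 923.077ms @ 1 + 923.077ms (1)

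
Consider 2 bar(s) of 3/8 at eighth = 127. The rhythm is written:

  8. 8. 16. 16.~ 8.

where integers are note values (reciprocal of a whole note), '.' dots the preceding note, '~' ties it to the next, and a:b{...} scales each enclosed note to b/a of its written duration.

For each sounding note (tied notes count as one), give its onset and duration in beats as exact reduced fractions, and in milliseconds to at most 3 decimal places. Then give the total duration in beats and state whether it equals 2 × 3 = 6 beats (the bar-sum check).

1) 0.0ms=0b +708.661ms=3/2b
2) 708.661ms=3/2b +708.661ms=3/2b
3) 1417.323ms=3b +354.331ms=3/4b
4) 1771.654ms=15/4b +1062.992ms=9/4b
Σ=6b of 6 (127bpm 3/8) — PASS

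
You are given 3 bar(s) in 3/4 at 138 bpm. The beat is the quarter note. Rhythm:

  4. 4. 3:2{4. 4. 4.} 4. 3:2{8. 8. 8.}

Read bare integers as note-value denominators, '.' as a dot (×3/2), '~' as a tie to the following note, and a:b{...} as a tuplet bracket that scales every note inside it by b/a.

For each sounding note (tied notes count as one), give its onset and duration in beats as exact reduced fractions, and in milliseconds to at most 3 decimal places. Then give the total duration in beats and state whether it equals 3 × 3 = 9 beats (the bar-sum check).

1) 0.0ms=0b +652.174ms=3/2b
2) 652.174ms=3/2b +652.174ms=3/2b
3) 1304.348ms=3b +434.783ms=1b
4) 1739.13ms=4b +434.783ms=1b
5) 2173.913ms=5b +434.783ms=1b
6) 2608.696ms=6b +652.174ms=3/2b
7) 3260.87ms=15/2b +217.391ms=1/2b
8) 3478.261ms=8b +217.391ms=1/2b
9) 3695.652ms=17/2b +217.391ms=1/2b
Σ=9b of 9 (138bpm 3/4) — PASS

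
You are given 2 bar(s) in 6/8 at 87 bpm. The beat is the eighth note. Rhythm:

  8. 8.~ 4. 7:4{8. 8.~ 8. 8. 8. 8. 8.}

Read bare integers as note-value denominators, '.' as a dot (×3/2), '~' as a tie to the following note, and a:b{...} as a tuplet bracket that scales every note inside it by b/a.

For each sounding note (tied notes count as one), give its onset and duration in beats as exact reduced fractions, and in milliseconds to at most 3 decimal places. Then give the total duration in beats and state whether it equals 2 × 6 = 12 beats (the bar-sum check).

1) 0.0ms=0b +1034.483ms=3/2b
2) 1034.483ms=3/2b +3103.448ms=9/2b
3) 4137.931ms=6b +591.133ms=6/7b
4) 4729.064ms=48/7b +1182.266ms=12/7b
5) 5911.33ms=60/7b +591.133ms=6/7b
6) 6502.463ms=66/7b +591.133ms=6/7b
7) 7093.596ms=72/7b +591.133ms=6/7b
8) 7684.729ms=78/7b +591.133ms=6/7b
Σ=12b of 12 (87bpm 6/8) — PASS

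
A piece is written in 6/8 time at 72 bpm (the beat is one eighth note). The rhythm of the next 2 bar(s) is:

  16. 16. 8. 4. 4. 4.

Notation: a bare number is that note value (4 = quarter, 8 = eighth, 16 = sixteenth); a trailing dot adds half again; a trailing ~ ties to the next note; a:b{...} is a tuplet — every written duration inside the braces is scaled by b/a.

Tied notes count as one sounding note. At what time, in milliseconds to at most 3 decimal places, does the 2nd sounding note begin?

1. 0.0ms @ 0 + 625.0ms (3/4)
2. 625.0ms @ 3/4 + 625.0ms (3/4)
3. 1250.0ms @ 3/2 + 1250.0ms (3/2)
4. 2500.0ms @ 3 + 2500.0ms (3)
5. 5000.0ms @ 6 + 2500.0ms (3)
6. 7500.0ms @ 9 + 2500.0ms (3)

note 2 onset = 3/4b = 625.0ms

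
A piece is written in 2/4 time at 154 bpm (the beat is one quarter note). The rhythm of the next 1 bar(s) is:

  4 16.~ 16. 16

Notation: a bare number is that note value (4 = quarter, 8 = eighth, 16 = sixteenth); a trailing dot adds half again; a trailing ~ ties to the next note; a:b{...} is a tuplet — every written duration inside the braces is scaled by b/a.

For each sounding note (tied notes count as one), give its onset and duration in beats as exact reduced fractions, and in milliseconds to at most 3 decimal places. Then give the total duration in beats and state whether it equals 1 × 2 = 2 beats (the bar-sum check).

1) 0.0ms=0b +389.61ms=1b
2) 389.61ms=1b +292.208ms=3/4b
3) 681.818ms=7/4b +97.403ms=1/4b
Σ=2b of 2 (154bpm 2/4) — PASS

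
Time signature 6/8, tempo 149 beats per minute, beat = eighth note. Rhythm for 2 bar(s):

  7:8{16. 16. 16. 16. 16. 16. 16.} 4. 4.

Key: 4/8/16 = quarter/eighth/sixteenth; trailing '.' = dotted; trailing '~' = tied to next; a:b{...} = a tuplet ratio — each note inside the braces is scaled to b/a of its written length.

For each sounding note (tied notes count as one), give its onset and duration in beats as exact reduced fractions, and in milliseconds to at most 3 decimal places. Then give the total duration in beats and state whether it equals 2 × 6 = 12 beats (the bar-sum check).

1) 0.0ms=0b +345.158ms=6/7b
2) 345.158ms=6/7b +345.158ms=6/7b
3) 690.316ms=12/7b +345.158ms=6/7b
4) 1035.475ms=18/7b +345.158ms=6/7b
5) 1380.633ms=24/7b +345.158ms=6/7b
6) 1725.791ms=30/7b +345.158ms=6/7b
7) 2070.949ms=36/7b +345.158ms=6/7b
8) 2416.107ms=6b +1208.054ms=3b
9) 3624.161ms=9b +1208.054ms=3b
Σ=12b of 12 (149bpm 6/8) — PASS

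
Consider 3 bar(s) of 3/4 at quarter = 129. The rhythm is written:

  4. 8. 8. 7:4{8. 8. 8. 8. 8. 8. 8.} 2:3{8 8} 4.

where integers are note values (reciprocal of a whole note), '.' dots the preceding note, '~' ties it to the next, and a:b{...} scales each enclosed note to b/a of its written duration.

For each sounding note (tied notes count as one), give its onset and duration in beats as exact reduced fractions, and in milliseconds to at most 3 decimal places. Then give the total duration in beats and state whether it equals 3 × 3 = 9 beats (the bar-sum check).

1) 0.0ms=0b +697.674ms=3/2b
2) 697.674ms=3/2b +348.837ms=3/4b
3) 1046.512ms=9/4b +348.837ms=3/4b
4) 1395.349ms=3b +199.336ms=3/7b
5) 1594.684ms=24/7b +199.336ms=3/7b
6) 1794.02ms=27/7b +199.336ms=3/7b
7) 1993.355ms=30/7b +199.336ms=3/7b
8) 2192.691ms=33/7b +199.336ms=3/7b
9) 2392.027ms=36/7b +199.336ms=3/7b
10) 2591.362ms=39/7b +199.336ms=3/7b
11) 2790.698ms=6b +348.837ms=3/4b
12) 3139.535ms=27/4b +348.837ms=3/4b
13) 3488.372ms=15/2b +697.674ms=3/2b
Σ=9b of 9 (129bpm 3/4) — PASS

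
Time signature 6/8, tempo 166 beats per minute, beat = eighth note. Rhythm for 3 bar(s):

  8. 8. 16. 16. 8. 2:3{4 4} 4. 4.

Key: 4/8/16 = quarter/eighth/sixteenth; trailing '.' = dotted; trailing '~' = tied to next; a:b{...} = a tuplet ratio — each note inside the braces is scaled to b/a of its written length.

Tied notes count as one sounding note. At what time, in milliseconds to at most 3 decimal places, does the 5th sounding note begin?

note 5 onset = 9/2b = 1626.506ms

1. 0.0ms @ 0 + 542.169ms (3/2)
2. 542.169ms @ 3/2 + 542.169ms (3/2)
3. 1084.337ms @ 3 + 271.084ms (3/4)
4. 1355.422ms @ 15/4 + 271.084ms (3/4)
5. 1626.506ms @ 9/2 + 542.169ms (3/2)
6. 2168.675ms @ 6 + 1084.337ms (3)
7. 3253.012ms @ 9 + 1084.337ms (3)
8. 4337.349ms @ 12 + 1084.337ms (3)
9. 5421.687ms @ 15 + 1084.337ms (3)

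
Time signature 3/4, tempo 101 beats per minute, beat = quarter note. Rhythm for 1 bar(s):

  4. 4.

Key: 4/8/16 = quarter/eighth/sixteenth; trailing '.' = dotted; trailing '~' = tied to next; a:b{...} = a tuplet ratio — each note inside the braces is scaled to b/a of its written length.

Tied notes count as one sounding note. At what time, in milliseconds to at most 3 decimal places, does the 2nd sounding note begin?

note 2 onset = 3/2b = 891.089ms

1. 0.0ms @ 0 + 891.089ms (3/2)
2. 891.089ms @ 3/2 + 891.089ms (3/2)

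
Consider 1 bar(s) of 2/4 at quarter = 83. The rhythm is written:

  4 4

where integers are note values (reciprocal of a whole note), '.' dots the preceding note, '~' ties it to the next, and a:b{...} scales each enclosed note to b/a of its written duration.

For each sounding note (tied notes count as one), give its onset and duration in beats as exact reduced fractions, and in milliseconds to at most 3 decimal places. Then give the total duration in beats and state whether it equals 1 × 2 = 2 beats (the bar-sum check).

1) 0.0ms=0b +722.892ms=1b
2) 722.892ms=1b +722.892ms=1b
Σ=2b of 2 (83bpm 2/4) — PASS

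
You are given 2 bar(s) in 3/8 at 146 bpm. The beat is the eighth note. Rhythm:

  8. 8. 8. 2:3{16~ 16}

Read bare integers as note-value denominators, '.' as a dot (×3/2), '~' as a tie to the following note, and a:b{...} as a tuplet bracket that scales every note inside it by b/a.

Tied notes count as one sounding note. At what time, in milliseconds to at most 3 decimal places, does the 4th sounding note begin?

note 4 onset = 9/2b = 1849.315ms

1. 0.0ms @ 0 + 616.438ms (3/2)
2. 616.438ms @ 3/2 + 616.438ms (3/2)
3. 1232.877ms @ 3 + 616.438ms (3/2)
4. 1849.315ms @ 9/2 + 616.438ms (3/2)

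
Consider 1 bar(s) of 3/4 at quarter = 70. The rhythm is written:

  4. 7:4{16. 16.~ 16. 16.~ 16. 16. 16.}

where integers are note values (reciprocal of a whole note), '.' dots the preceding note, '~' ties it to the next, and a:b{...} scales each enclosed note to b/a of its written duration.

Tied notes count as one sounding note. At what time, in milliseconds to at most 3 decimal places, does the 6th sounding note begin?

1. 0.0ms @ 0 + 1285.714ms (3/2)
2. 1285.714ms @ 3/2 + 183.673ms (3/14)
3. 1469.388ms @ 12/7 + 367.347ms (3/7)
4. 1836.735ms @ 15/7 + 367.347ms (3/7)
5. 2204.082ms @ 18/7 + 183.673ms (3/14)
6. 2387.755ms @ 39/14 + 183.673ms (3/14)

note 6 onset = 39/14b = 2387.755ms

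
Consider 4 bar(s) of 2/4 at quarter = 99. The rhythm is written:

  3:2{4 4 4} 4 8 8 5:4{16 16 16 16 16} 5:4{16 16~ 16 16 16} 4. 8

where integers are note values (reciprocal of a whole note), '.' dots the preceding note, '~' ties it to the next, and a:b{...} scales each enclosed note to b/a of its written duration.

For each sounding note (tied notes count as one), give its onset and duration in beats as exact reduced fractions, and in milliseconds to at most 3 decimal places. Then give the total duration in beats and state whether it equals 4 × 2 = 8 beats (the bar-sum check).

1) 0.0ms=0b +404.04ms=2/3b
2) 404.04ms=2/3b +404.04ms=2/3b
3) 808.081ms=4/3b +404.04ms=2/3b
4) 1212.121ms=2b +606.061ms=1b
5) 1818.182ms=3b +303.03ms=1/2b
6) 2121.212ms=7/2b +303.03ms=1/2b
7) 2424.242ms=4b +121.212ms=1/5b
8) 2545.455ms=21/5b +121.212ms=1/5b
9) 2666.667ms=22/5b +121.212ms=1/5b
10) 2787.879ms=23/5b +121.212ms=1/5b
11) 2909.091ms=24/5b +121.212ms=1/5b
12) 3030.303ms=5b +121.212ms=1/5b
13) 3151.515ms=26/5b +242.424ms=2/5b
14) 3393.939ms=28/5b +121.212ms=1/5b
15) 3515.152ms=29/5b +121.212ms=1/5b
16) 3636.364ms=6b +909.091ms=3/2b
17) 4545.455ms=15/2b +303.03ms=1/2b
Σ=8b of 8 (99bpm 2/4) — PASS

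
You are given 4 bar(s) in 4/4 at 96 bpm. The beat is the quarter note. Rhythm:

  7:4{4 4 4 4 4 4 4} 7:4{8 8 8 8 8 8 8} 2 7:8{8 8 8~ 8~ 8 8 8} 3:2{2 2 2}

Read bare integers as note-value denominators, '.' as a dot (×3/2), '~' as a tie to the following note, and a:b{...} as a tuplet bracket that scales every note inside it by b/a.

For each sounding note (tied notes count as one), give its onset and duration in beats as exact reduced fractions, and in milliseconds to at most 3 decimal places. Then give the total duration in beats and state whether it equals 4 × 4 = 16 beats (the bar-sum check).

1) 0.0ms=0b +357.143ms=4/7b
2) 357.143ms=4/7b +357.143ms=4/7b
3) 714.286ms=8/7b +357.143ms=4/7b
4) 1071.429ms=12/7b +357.143ms=4/7b
5) 1428.571ms=16/7b +357.143ms=4/7b
6) 1785.714ms=20/7b +357.143ms=4/7b
7) 2142.857ms=24/7b +357.143ms=4/7b
8) 2500.0ms=4b +178.571ms=2/7b
9) 2678.571ms=30/7b +178.571ms=2/7b
10) 2857.143ms=32/7b +178.571ms=2/7b
11) 3035.714ms=34/7b +178.571ms=2/7b
12) 3214.286ms=36/7b +178.571ms=2/7b
13) 3392.857ms=38/7b +178.571ms=2/7b
14) 3571.429ms=40/7b +178.571ms=2/7b
15) 3750.0ms=6b +1250.0ms=2b
16) 5000.0ms=8b +357.143ms=4/7b
17) 5357.143ms=60/7b +357.143ms=4/7b
18) 5714.286ms=64/7b +1071.429ms=12/7b
19) 6785.714ms=76/7b +357.143ms=4/7b
20) 7142.857ms=80/7b +357.143ms=4/7b
21) 7500.0ms=12b +833.333ms=4/3b
22) 8333.333ms=40/3b +833.333ms=4/3b
23) 9166.667ms=44/3b +833.333ms=4/3b
Σ=16b of 16 (96bpm 4/4) — PASS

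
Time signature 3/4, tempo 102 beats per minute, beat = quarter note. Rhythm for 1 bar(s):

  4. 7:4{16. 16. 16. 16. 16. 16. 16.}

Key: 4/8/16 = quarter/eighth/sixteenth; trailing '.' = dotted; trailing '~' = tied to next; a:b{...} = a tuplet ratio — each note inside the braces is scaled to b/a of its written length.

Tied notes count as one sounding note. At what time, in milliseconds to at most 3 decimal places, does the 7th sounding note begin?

note 7 onset = 18/7b = 1512.605ms

1. 0.0ms @ 0 + 882.353ms (3/2)
2. 882.353ms @ 3/2 + 126.05ms (3/14)
3. 1008.403ms @ 12/7 + 126.05ms (3/14)
4. 1134.454ms @ 27/14 + 126.05ms (3/14)
5. 1260.504ms @ 15/7 + 126.05ms (3/14)
6. 1386.555ms @ 33/14 + 126.05ms (3/14)
7. 1512.605ms @ 18/7 + 126.05ms (3/14)
8. 1638.655ms @ 39/14 + 126.05ms (3/14)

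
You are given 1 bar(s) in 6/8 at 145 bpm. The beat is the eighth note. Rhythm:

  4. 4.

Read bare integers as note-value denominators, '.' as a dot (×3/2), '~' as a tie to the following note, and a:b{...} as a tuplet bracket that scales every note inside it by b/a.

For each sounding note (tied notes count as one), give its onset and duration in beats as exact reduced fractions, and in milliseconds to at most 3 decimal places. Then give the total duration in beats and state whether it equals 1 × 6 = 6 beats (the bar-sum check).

1) 0.0ms=0b +1241.379ms=3b
2) 1241.379ms=3b +1241.379ms=3b
Σ=6b of 6 (145bpm 6/8) — PASS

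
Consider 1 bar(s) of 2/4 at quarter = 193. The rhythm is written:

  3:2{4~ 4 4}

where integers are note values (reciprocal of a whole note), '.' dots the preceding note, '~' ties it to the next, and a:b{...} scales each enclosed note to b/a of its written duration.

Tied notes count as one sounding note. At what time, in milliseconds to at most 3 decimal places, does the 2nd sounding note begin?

note 2 onset = 4/3b = 414.508ms

1. 0.0ms @ 0 + 414.508ms (4/3)
2. 414.508ms @ 4/3 + 207.254ms (2/3)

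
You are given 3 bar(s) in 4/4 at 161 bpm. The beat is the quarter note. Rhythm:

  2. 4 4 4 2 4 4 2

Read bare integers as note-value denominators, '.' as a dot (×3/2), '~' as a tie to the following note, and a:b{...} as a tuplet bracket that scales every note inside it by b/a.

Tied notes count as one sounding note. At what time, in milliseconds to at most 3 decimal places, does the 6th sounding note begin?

1. 0.0ms @ 0 + 1118.012ms (3)
2. 1118.012ms @ 3 + 372.671ms (1)
3. 1490.683ms @ 4 + 372.671ms (1)
4. 1863.354ms @ 5 + 372.671ms (1)
5. 2236.025ms @ 6 + 745.342ms (2)
6. 2981.366ms @ 8 + 372.671ms (1)
7. 3354.037ms @ 9 + 372.671ms (1)
8. 3726.708ms @ 10 + 745.342ms (2)

note 6 onset = 8b = 2981.366ms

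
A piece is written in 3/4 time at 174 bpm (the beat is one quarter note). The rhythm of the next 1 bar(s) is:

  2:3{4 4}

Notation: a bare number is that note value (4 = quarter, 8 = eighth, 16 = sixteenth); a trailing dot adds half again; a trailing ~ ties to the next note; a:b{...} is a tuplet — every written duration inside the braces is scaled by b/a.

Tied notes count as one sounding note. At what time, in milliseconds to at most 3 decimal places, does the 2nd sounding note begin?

1. 0.0ms @ 0 + 517.241ms (3/2)
2. 517.241ms @ 3/2 + 517.241ms (3/2)

note 2 onset = 3/2b = 517.241ms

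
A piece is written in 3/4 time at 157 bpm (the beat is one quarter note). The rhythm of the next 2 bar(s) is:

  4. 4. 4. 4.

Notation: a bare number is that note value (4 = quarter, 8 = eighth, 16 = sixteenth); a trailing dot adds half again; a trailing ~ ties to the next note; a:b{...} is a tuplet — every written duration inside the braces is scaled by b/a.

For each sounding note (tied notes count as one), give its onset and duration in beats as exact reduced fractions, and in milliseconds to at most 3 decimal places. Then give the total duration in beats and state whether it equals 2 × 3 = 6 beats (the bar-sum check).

1) 0.0ms=0b +573.248ms=3/2b
2) 573.248ms=3/2b +573.248ms=3/2b
3) 1146.497ms=3b +573.248ms=3/2b
4) 1719.745ms=9/2b +573.248ms=3/2b
Σ=6b of 6 (157bpm 3/4) — PASS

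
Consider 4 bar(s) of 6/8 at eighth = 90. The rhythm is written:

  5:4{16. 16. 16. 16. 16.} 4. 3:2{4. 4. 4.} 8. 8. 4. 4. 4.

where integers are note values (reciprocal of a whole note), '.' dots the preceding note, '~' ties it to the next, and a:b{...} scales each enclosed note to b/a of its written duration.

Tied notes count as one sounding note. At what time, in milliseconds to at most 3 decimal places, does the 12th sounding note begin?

note 12 onset = 15b = 10000.0ms

1. 0.0ms @ 0 + 400.0ms (3/5)
2. 400.0ms @ 3/5 + 400.0ms (3/5)
3. 800.0ms @ 6/5 + 400.0ms (3/5)
4. 1200.0ms @ 9/5 + 400.0ms (3/5)
5. 1600.0ms @ 12/5 + 400.0ms (3/5)
6. 2000.0ms @ 3 + 2000.0ms (3)
7. 4000.0ms @ 6 + 1333.333ms (2)
8. 5333.333ms @ 8 + 1333.333ms (2)
9. 6666.667ms @ 10 + 1333.333ms (2)
10. 8000.0ms @ 12 + 1000.0ms (3/2)
11. 9000.0ms @ 27/2 + 1000.0ms (3/2)
12. 10000.0ms @ 15 + 2000.0ms (3)
13. 12000.0ms @ 18 + 2000.0ms (3)
14. 14000.0ms @ 21 + 2000.0ms (3)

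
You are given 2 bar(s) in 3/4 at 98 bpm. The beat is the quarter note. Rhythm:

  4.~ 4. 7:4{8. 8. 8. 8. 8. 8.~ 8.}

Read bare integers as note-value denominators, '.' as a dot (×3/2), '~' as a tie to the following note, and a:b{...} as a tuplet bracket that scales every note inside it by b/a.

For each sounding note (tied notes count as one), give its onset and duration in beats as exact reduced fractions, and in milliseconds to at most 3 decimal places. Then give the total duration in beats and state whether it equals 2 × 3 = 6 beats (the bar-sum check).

1) 0.0ms=0b +1836.735ms=3b
2) 1836.735ms=3b +262.391ms=3/7b
3) 2099.125ms=24/7b +262.391ms=3/7b
4) 2361.516ms=27/7b +262.391ms=3/7b
5) 2623.907ms=30/7b +262.391ms=3/7b
6) 2886.297ms=33/7b +262.391ms=3/7b
7) 3148.688ms=36/7b +524.781ms=6/7b
Σ=6b of 6 (98bpm 3/4) — PASS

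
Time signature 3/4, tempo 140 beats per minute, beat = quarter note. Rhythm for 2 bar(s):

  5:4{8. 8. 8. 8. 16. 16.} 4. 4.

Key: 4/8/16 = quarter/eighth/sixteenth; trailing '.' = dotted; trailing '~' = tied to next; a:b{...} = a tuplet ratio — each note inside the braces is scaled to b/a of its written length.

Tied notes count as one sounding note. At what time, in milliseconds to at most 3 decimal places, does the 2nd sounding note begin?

1. 0.0ms @ 0 + 257.143ms (3/5)
2. 257.143ms @ 3/5 + 257.143ms (3/5)
3. 514.286ms @ 6/5 + 257.143ms (3/5)
4. 771.429ms @ 9/5 + 257.143ms (3/5)
5. 1028.571ms @ 12/5 + 128.571ms (3/10)
6. 1157.143ms @ 27/10 + 128.571ms (3/10)
7. 1285.714ms @ 3 + 642.857ms (3/2)
8. 1928.571ms @ 9/2 + 642.857ms (3/2)

note 2 onset = 3/5b = 257.143ms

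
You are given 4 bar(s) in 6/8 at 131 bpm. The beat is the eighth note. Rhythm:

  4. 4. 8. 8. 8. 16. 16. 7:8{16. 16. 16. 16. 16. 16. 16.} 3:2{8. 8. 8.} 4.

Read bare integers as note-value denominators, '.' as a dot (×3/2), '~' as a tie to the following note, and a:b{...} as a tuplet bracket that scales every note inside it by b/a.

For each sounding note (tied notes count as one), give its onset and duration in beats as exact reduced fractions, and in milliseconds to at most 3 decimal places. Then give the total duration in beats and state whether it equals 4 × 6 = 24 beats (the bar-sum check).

1) 0.0ms=0b +1374.046ms=3b
2) 1374.046ms=3b +1374.046ms=3b
3) 2748.092ms=6b +687.023ms=3/2b
4) 3435.115ms=15/2b +687.023ms=3/2b
5) 4122.137ms=9b +687.023ms=3/2b
6) 4809.16ms=21/2b +343.511ms=3/4b
7) 5152.672ms=45/4b +343.511ms=3/4b
8) 5496.183ms=12b +392.585ms=6/7b
9) 5888.768ms=90/7b +392.585ms=6/7b
10) 6281.352ms=96/7b +392.585ms=6/7b
11) 6673.937ms=102/7b +392.585ms=6/7b
12) 7066.521ms=108/7b +392.585ms=6/7b
13) 7459.106ms=114/7b +392.585ms=6/7b
14) 7851.69ms=120/7b +392.585ms=6/7b
15) 8244.275ms=18b +458.015ms=1b
16) 8702.29ms=19b +458.015ms=1b
17) 9160.305ms=20b +458.015ms=1b
18) 9618.321ms=21b +1374.046ms=3b
Σ=24b of 24 (131bpm 6/8) — PASS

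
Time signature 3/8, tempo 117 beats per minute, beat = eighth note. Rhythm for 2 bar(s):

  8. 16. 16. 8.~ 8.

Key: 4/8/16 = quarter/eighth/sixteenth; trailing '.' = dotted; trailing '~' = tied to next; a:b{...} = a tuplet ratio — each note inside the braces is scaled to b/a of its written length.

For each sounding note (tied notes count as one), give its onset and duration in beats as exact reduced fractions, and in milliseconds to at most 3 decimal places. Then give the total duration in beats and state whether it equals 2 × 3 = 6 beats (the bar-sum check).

1) 0.0ms=0b +769.231ms=3/2b
2) 769.231ms=3/2b +384.615ms=3/4b
3) 1153.846ms=9/4b +384.615ms=3/4b
4) 1538.462ms=3b +1538.462ms=3b
Σ=6b of 6 (117bpm 3/8) — PASS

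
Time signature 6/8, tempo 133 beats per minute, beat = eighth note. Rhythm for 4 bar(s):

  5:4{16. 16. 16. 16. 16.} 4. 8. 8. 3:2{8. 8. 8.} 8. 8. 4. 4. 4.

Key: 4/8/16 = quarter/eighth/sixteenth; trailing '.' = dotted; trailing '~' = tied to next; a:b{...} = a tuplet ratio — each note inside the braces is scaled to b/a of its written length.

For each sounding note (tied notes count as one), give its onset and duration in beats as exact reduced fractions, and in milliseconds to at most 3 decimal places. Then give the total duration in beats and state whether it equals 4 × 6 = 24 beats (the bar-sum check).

1) 0.0ms=0b +270.677ms=3/5b
2) 270.677ms=3/5b +270.677ms=3/5b
3) 541.353ms=6/5b +270.677ms=3/5b
4) 812.03ms=9/5b +270.677ms=3/5b
5) 1082.707ms=12/5b +270.677ms=3/5b
6) 1353.383ms=3b +1353.383ms=3b
7) 2706.767ms=6b +676.692ms=3/2b
8) 3383.459ms=15/2b +676.692ms=3/2b
9) 4060.15ms=9b +451.128ms=1b
10) 4511.278ms=10b +451.128ms=1b
11) 4962.406ms=11b +451.128ms=1b
12) 5413.534ms=12b +676.692ms=3/2b
13) 6090.226ms=27/2b +676.692ms=3/2b
14) 6766.917ms=15b +1353.383ms=3b
15) 8120.301ms=18b +1353.383ms=3b
16) 9473.684ms=21b +1353.383ms=3b
Σ=24b of 24 (133bpm 6/8) — PASS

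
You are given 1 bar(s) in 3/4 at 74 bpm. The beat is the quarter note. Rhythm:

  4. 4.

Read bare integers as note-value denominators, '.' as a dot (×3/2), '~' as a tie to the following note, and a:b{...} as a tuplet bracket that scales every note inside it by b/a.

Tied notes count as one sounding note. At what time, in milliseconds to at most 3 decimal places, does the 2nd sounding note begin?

note 2 onset = 3/2b = 1216.216ms

1. 0.0ms @ 0 + 1216.216ms (3/2)
2. 1216.216ms @ 3/2 + 1216.216ms (3/2)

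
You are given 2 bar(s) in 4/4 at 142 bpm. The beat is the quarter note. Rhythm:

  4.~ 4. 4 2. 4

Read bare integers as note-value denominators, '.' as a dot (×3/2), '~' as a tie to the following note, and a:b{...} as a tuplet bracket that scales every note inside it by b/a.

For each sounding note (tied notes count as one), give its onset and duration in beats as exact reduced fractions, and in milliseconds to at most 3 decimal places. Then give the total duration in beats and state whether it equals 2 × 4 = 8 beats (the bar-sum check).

1) 0.0ms=0b +1267.606ms=3b
2) 1267.606ms=3b +422.535ms=1b
3) 1690.141ms=4b +1267.606ms=3b
4) 2957.746ms=7b +422.535ms=1b
Σ=8b of 8 (142bpm 4/4) — PASS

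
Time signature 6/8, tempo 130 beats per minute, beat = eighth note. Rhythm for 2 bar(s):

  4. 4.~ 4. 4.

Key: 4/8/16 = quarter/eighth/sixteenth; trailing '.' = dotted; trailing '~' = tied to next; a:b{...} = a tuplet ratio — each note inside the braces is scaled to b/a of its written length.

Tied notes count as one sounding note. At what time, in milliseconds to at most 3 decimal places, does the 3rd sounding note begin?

1. 0.0ms @ 0 + 1384.615ms (3)
2. 1384.615ms @ 3 + 2769.231ms (6)
3. 4153.846ms @ 9 + 1384.615ms (3)

note 3 onset = 9b = 4153.846ms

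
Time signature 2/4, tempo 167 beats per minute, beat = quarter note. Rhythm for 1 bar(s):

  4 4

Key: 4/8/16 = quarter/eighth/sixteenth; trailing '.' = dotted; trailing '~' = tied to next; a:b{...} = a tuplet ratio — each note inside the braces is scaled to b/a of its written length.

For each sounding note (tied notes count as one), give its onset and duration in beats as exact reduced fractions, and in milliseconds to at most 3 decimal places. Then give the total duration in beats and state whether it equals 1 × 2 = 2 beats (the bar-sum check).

1) 0.0ms=0b +359.281ms=1b
2) 359.281ms=1b +359.281ms=1b
Σ=2b of 2 (167bpm 2/4) — PASS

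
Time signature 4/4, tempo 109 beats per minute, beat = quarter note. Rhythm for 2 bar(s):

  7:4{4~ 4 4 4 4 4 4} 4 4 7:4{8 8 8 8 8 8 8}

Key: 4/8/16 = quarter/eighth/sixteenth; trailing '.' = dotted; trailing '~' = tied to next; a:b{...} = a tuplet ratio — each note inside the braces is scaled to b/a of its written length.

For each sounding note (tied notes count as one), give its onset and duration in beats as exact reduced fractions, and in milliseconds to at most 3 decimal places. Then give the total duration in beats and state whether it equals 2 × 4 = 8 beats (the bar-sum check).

1) 0.0ms=0b +629.096ms=8/7b
2) 629.096ms=8/7b +314.548ms=4/7b
3) 943.644ms=12/7b +314.548ms=4/7b
4) 1258.191ms=16/7b +314.548ms=4/7b
5) 1572.739ms=20/7b +314.548ms=4/7b
6) 1887.287ms=24/7b +314.548ms=4/7b
7) 2201.835ms=4b +550.459ms=1b
8) 2752.294ms=5b +550.459ms=1b
9) 3302.752ms=6b +157.274ms=2/7b
10) 3460.026ms=44/7b +157.274ms=2/7b
11) 3617.3ms=46/7b +157.274ms=2/7b
12) 3774.574ms=48/7b +157.274ms=2/7b
13) 3931.848ms=50/7b +157.274ms=2/7b
14) 4089.122ms=52/7b +157.274ms=2/7b
15) 4246.396ms=54/7b +157.274ms=2/7b
Σ=8b of 8 (109bpm 4/4) — PASS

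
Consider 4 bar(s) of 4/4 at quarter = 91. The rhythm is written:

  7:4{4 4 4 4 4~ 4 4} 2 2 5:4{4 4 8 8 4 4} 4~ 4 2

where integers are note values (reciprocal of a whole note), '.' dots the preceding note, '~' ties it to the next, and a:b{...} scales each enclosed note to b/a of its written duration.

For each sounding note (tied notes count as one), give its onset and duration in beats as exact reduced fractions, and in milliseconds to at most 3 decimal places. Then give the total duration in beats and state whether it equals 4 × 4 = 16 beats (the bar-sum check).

1) 0.0ms=0b +376.766ms=4/7b
2) 376.766ms=4/7b +376.766ms=4/7b
3) 753.532ms=8/7b +376.766ms=4/7b
4) 1130.298ms=12/7b +376.766ms=4/7b
5) 1507.064ms=16/7b +753.532ms=8/7b
6) 2260.597ms=24/7b +376.766ms=4/7b
7) 2637.363ms=4b +1318.681ms=2b
8) 3956.044ms=6b +1318.681ms=2b
9) 5274.725ms=8b +527.473ms=4/5b
10) 5802.198ms=44/5b +527.473ms=4/5b
11) 6329.67ms=48/5b +263.736ms=2/5b
12) 6593.407ms=10b +263.736ms=2/5b
13) 6857.143ms=52/5b +527.473ms=4/5b
14) 7384.615ms=56/5b +527.473ms=4/5b
15) 7912.088ms=12b +1318.681ms=2b
16) 9230.769ms=14b +1318.681ms=2b
Σ=16b of 16 (91bpm 4/4) — PASS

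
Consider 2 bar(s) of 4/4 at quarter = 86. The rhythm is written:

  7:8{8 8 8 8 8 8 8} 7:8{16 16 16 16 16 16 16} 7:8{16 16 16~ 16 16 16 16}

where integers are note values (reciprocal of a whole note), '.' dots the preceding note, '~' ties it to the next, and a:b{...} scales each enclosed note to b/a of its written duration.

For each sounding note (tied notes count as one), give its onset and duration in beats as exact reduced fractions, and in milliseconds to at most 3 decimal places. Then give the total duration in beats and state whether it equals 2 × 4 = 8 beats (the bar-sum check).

1) 0.0ms=0b +398.671ms=4/7b
2) 398.671ms=4/7b +398.671ms=4/7b
3) 797.342ms=8/7b +398.671ms=4/7b
4) 1196.013ms=12/7b +398.671ms=4/7b
5) 1594.684ms=16/7b +398.671ms=4/7b
6) 1993.355ms=20/7b +398.671ms=4/7b
7) 2392.027ms=24/7b +398.671ms=4/7b
8) 2790.698ms=4b +199.336ms=2/7b
9) 2990.033ms=30/7b +199.336ms=2/7b
10) 3189.369ms=32/7b +199.336ms=2/7b
11) 3388.704ms=34/7b +199.336ms=2/7b
12) 3588.04ms=36/7b +199.336ms=2/7b
13) 3787.375ms=38/7b +199.336ms=2/7b
14) 3986.711ms=40/7b +199.336ms=2/7b
15) 4186.047ms=6b +199.336ms=2/7b
16) 4385.382ms=44/7b +199.336ms=2/7b
17) 4584.718ms=46/7b +398.671ms=4/7b
18) 4983.389ms=50/7b +199.336ms=2/7b
19) 5182.724ms=52/7b +199.336ms=2/7b
20) 5382.06ms=54/7b +199.336ms=2/7b
Σ=8b of 8 (86bpm 4/4) — PASS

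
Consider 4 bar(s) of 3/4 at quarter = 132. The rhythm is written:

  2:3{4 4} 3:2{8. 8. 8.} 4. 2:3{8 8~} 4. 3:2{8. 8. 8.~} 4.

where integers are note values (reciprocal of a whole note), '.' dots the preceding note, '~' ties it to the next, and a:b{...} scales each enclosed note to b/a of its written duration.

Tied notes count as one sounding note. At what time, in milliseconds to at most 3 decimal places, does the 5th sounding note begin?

note 5 onset = 4b = 1818.182ms

1. 0.0ms @ 0 + 681.818ms (3/2)
2. 681.818ms @ 3/2 + 681.818ms (3/2)
3. 1363.636ms @ 3 + 227.273ms (1/2)
4. 1590.909ms @ 7/2 + 227.273ms (1/2)
5. 1818.182ms @ 4 + 227.273ms (1/2)
6. 2045.455ms @ 9/2 + 681.818ms (3/2)
7. 2727.273ms @ 6 + 340.909ms (3/4)
8. 3068.182ms @ 27/4 + 1022.727ms (9/4)
9. 4090.909ms @ 9 + 227.273ms (1/2)
10. 4318.182ms @ 19/2 + 227.273ms (1/2)
11. 4545.455ms @ 10 + 909.091ms (2)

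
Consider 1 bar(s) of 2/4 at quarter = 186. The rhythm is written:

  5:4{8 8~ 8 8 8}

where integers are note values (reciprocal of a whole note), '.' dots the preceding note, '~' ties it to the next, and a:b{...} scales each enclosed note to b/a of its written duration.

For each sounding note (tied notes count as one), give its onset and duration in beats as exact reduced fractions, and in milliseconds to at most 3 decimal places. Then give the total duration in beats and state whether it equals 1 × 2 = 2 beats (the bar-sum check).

1) 0.0ms=0b +129.032ms=2/5b
2) 129.032ms=2/5b +258.065ms=4/5b
3) 387.097ms=6/5b +129.032ms=2/5b
4) 516.129ms=8/5b +129.032ms=2/5b
Σ=2b of 2 (186bpm 2/4) — PASS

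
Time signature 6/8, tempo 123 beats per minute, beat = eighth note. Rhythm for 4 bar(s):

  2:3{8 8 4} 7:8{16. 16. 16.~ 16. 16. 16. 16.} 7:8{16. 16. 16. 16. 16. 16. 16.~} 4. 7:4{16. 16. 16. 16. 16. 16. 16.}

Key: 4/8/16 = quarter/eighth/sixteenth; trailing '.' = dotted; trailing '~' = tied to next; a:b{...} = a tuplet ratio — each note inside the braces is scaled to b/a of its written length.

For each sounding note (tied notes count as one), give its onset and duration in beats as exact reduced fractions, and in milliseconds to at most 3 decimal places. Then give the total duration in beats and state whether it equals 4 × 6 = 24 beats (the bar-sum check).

1) 0.0ms=0b +731.707ms=3/2b
2) 731.707ms=3/2b +731.707ms=3/2b
3) 1463.415ms=3b +1463.415ms=3b
4) 2926.829ms=6b +418.118ms=6/7b
5) 3344.948ms=48/7b +418.118ms=6/7b
6) 3763.066ms=54/7b +836.237ms=12/7b
7) 4599.303ms=66/7b +418.118ms=6/7b
8) 5017.422ms=72/7b +418.118ms=6/7b
9) 5435.54ms=78/7b +418.118ms=6/7b
10) 5853.659ms=12b +418.118ms=6/7b
11) 6271.777ms=90/7b +418.118ms=6/7b
12) 6689.895ms=96/7b +418.118ms=6/7b
13) 7108.014ms=102/7b +418.118ms=6/7b
14) 7526.132ms=108/7b +418.118ms=6/7b
15) 7944.251ms=114/7b +418.118ms=6/7b
16) 8362.369ms=120/7b +1881.533ms=27/7b
17) 10243.902ms=21b +209.059ms=3/7b
18) 10452.962ms=150/7b +209.059ms=3/7b
19) 10662.021ms=153/7b +209.059ms=3/7b
20) 10871.08ms=156/7b +209.059ms=3/7b
21) 11080.139ms=159/7b +209.059ms=3/7b
22) 11289.199ms=162/7b +209.059ms=3/7b
23) 11498.258ms=165/7b +209.059ms=3/7b
Σ=24b of 24 (123bpm 6/8) — PASS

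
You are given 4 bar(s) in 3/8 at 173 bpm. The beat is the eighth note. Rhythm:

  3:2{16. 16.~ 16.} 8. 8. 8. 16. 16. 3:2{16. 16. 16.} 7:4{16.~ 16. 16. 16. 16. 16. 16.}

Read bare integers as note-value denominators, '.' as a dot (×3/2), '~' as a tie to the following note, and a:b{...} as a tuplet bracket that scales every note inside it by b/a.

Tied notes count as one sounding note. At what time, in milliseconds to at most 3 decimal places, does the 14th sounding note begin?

1. 0.0ms @ 0 + 173.41ms (1/2)
2. 173.41ms @ 1/2 + 346.821ms (1)
3. 520.231ms @ 3/2 + 520.231ms (3/2)
4. 1040.462ms @ 3 + 520.231ms (3/2)
5. 1560.694ms @ 9/2 + 520.231ms (3/2)
6. 2080.925ms @ 6 + 260.116ms (3/4)
7. 2341.04ms @ 27/4 + 260.116ms (3/4)
8. 2601.156ms @ 15/2 + 173.41ms (1/2)
9. 2774.566ms @ 8 + 173.41ms (1/2)
10. 2947.977ms @ 17/2 + 173.41ms (1/2)
11. 3121.387ms @ 9 + 297.275ms (6/7)
12. 3418.662ms @ 69/7 + 148.637ms (3/7)
13. 3567.3ms @ 72/7 + 148.637ms (3/7)
14. 3715.937ms @ 75/7 + 148.637ms (3/7)
15. 3864.575ms @ 78/7 + 148.637ms (3/7)
16. 4013.212ms @ 81/7 + 148.637ms (3/7)

note 14 onset = 75/7b = 3715.937ms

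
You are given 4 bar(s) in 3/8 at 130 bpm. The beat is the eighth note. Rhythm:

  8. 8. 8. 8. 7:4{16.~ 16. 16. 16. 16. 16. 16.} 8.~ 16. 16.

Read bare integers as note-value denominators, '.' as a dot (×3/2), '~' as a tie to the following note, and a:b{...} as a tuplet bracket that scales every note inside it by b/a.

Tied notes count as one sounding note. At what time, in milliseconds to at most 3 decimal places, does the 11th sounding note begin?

note 11 onset = 9b = 4153.846ms

1. 0.0ms @ 0 + 692.308ms (3/2)
2. 692.308ms @ 3/2 + 692.308ms (3/2)
3. 1384.615ms @ 3 + 692.308ms (3/2)
4. 2076.923ms @ 9/2 + 692.308ms (3/2)
5. 2769.231ms @ 6 + 395.604ms (6/7)
6. 3164.835ms @ 48/7 + 197.802ms (3/7)
7. 3362.637ms @ 51/7 + 197.802ms (3/7)
8. 3560.44ms @ 54/7 + 197.802ms (3/7)
9. 3758.242ms @ 57/7 + 197.802ms (3/7)
10. 3956.044ms @ 60/7 + 197.802ms (3/7)
11. 4153.846ms @ 9 + 1038.462ms (9/4)
12. 5192.308ms @ 45/4 + 346.154ms (3/4)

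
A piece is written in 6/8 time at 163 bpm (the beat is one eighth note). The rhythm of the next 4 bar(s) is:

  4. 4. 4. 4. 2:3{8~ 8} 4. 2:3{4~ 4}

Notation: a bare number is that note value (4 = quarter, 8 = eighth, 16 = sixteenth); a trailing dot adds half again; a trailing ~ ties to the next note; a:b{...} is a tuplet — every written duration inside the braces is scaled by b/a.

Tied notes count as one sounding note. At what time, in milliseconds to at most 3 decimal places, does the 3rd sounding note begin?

note 3 onset = 6b = 2208.589ms

1. 0.0ms @ 0 + 1104.294ms (3)
2. 1104.294ms @ 3 + 1104.294ms (3)
3. 2208.589ms @ 6 + 1104.294ms (3)
4. 3312.883ms @ 9 + 1104.294ms (3)
5. 4417.178ms @ 12 + 1104.294ms (3)
6. 5521.472ms @ 15 + 1104.294ms (3)
7. 6625.767ms @ 18 + 2208.589ms (6)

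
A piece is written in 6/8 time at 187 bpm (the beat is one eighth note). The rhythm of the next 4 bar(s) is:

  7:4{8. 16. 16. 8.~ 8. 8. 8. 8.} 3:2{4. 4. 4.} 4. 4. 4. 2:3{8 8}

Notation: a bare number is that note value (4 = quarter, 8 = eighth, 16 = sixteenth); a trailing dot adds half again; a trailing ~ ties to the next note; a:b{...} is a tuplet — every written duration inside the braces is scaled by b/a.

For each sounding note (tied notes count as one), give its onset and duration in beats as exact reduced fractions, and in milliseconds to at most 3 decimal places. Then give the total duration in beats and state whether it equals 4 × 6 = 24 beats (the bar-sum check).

1) 0.0ms=0b +275.019ms=6/7b
2) 275.019ms=6/7b +137.51ms=3/7b
3) 412.529ms=9/7b +137.51ms=3/7b
4) 550.038ms=12/7b +550.038ms=12/7b
5) 1100.076ms=24/7b +275.019ms=6/7b
6) 1375.095ms=30/7b +275.019ms=6/7b
7) 1650.115ms=36/7b +275.019ms=6/7b
8) 1925.134ms=6b +641.711ms=2b
9) 2566.845ms=8b +641.711ms=2b
10) 3208.556ms=10b +641.711ms=2b
11) 3850.267ms=12b +962.567ms=3b
12) 4812.834ms=15b +962.567ms=3b
13) 5775.401ms=18b +962.567ms=3b
14) 6737.968ms=21b +481.283ms=3/2b
15) 7219.251ms=45/2b +481.283ms=3/2b
Σ=24b of 24 (187bpm 6/8) — PASS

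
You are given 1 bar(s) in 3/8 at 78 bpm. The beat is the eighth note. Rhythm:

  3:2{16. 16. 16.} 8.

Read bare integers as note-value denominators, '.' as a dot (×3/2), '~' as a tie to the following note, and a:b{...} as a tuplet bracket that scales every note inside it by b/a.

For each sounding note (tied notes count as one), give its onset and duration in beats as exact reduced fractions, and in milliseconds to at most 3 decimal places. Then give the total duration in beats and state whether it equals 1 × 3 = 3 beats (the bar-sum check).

1) 0.0ms=0b +384.615ms=1/2b
2) 384.615ms=1/2b +384.615ms=1/2b
3) 769.231ms=1b +384.615ms=1/2b
4) 1153.846ms=3/2b +1153.846ms=3/2b
Σ=3b of 3 (78bpm 3/8) — PASS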